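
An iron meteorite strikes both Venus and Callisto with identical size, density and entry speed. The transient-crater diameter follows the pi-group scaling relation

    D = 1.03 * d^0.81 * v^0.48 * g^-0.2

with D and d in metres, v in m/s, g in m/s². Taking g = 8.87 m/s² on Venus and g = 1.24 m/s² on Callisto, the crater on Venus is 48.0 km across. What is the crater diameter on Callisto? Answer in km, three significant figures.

D ≈ 71.1 km

All impactor-dependent factors cancel in the ratio, leaving D_Callisto/D_Venus = (g_Callisto/g_Venus)^-0.2.
(1.24/8.87)^-0.2 = 0.1398^-0.2 = 1.482
D_Callisto = 1.482 × 48.0 km = 71.1 km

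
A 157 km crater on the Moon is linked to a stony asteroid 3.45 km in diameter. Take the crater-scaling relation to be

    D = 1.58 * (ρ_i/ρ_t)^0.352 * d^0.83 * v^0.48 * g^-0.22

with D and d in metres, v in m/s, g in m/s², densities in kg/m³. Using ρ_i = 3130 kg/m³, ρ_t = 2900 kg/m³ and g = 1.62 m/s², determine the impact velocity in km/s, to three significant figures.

Rearranging for v: v = [D / (1.58 · (3130/2900)^0.352 · 3450^0.83 · 1.62^-0.22)]^(1/0.48).
D = 157000 m.
(3130/2900)^0.352 = 1.027
3450^0.83 = 863.8
1.62^-0.22 = 0.8993
Denominator = 1.58 × 1.027 × 863.8 × 0.8993 = 1261
D / 1261 = 157000 / 1261 = 124.5
v = 124.5^(1/0.48) = 124.5^2.0833 = 23167 m/s

v ≈ 23.2 km/s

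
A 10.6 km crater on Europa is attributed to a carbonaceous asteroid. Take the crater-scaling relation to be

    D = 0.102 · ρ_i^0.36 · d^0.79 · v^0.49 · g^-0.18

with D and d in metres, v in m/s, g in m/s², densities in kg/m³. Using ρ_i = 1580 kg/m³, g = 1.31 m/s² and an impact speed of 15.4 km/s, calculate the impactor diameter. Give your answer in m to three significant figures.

Rearranging for d: d = [D / (0.102 · 1580^0.36 · 15400^0.49 · 1.31^-0.18)]^(1/0.79).
D = 10600 m.
1580^0.36 = 14.17
15400^0.49 = 112.7
1.31^-0.18 = 0.9526
Denominator = 0.102 × 14.17 × 112.7 × 0.9526 = 155.2
D / 155.2 = 10600 / 155.2 = 68.30
d = 68.30^(1/0.79) = 68.30^1.2658 = 209.9 m

d ≈ 210 m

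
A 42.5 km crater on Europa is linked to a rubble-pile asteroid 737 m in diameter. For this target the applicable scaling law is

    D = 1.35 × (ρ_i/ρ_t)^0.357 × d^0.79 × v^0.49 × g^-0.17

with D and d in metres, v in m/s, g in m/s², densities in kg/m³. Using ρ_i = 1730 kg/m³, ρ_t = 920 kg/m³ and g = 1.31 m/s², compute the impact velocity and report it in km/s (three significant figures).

v ≈ 25.0 km/s

Rearranging for v: v = [D / (1.35 · (1730/920)^0.357 · 737^0.79 · 1.31^-0.17)]^(1/0.49).
D = 42500 m.
(1730/920)^0.357 = 1.253
737^0.79 = 184.2
1.31^-0.17 = 0.9551
Denominator = 1.35 × 1.253 × 184.2 × 0.9551 = 297.6
D / 297.6 = 42500 / 297.6 = 142.8
v = 142.8^(1/0.49) = 142.8^2.0408 = 24967 m/s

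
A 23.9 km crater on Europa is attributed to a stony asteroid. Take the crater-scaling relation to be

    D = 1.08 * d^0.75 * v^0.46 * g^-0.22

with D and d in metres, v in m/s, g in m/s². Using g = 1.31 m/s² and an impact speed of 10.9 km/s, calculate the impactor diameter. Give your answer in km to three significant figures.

Rearranging for d: d = [D / (1.08 · 10900^0.46 · 1.31^-0.22)]^(1/0.75).
D = 23900 m.
10900^0.46 = 71.98
1.31^-0.22 = 0.9423
Denominator = 1.08 × 71.98 × 0.9423 = 73.25
D / 73.25 = 23900 / 73.25 = 326.3
d = 326.3^(1/0.75) = 326.3^1.3333 = 2246 m

d ≈ 2.25 km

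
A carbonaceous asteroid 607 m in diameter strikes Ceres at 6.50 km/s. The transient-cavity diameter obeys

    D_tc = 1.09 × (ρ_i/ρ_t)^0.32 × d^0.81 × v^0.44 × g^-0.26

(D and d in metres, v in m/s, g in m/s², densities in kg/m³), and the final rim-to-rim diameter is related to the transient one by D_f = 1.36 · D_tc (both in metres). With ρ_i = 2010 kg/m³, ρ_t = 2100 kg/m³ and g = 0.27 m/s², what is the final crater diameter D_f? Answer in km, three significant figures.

D_f ≈ 17.6 km

v = 6500 m/s.
(ρ_i/ρ_t)^0.32 = (2010/2100)^0.32 = 0.9861
d^0.81 = 607^0.81 = 179.6
v^0.44 = 6500^0.44 = 47.61
g^-0.26 = 0.27^-0.26 = 1.406
D_tc = 1.09 × 0.9861 × 179.6 × 47.61 × 1.406 = 12920 m
D_f = 1.36 × 12920 = 17571 m
     = 17.57 km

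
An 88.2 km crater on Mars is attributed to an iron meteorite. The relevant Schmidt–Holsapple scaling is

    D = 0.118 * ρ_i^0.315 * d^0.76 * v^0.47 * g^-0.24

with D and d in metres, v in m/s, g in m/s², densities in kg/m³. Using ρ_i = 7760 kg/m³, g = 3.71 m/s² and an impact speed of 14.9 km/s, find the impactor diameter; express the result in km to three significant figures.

Rearranging for d: d = [D / (0.118 · 7760^0.315 · 14900^0.47 · 3.71^-0.24)]^(1/0.76).
D = 88200 m.
7760^0.315 = 16.80
14900^0.47 = 91.50
3.71^-0.24 = 0.7300
Denominator = 0.118 × 16.80 × 91.50 × 0.7300 = 132.4
D / 132.4 = 88200 / 132.4 = 666.2
d = 666.2^(1/0.76) = 666.2^1.3158 = 5192 m

d ≈ 5.19 km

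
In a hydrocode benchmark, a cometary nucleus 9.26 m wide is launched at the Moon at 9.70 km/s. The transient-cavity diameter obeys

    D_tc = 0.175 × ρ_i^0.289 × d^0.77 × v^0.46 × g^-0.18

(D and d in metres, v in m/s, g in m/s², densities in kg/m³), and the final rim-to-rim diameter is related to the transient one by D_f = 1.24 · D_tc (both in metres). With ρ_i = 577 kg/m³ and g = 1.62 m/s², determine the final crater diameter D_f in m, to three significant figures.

v = 9700 m/s.
ρ_i^0.289 = 577^0.289 = 6.280
d^0.77 = 9.26^0.77 = 5.550
v^0.46 = 9700^0.46 = 68.22
g^-0.18 = 1.62^-0.18 = 0.9168
D_tc = 0.175 × 6.280 × 5.550 × 68.22 × 0.9168 = 381.5 m
D_f = 1.24 × 381.5 = 473.1 m

D_f ≈ 473 m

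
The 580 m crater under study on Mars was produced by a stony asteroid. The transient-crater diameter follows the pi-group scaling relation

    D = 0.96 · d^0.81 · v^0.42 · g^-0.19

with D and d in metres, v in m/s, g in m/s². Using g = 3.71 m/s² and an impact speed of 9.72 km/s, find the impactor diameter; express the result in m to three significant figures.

Rearranging for d: d = [D / (0.96 · 9720^0.42 · 3.71^-0.19)]^(1/0.81).
9720^0.42 = 47.30
3.71^-0.19 = 0.7795
Denominator = 0.96 × 47.30 × 0.7795 = 35.40
D / 35.40 = 580 / 35.40 = 16.38
d = 16.38^(1/0.81) = 16.38^1.2346 = 31.56 m

d ≈ 31.6 m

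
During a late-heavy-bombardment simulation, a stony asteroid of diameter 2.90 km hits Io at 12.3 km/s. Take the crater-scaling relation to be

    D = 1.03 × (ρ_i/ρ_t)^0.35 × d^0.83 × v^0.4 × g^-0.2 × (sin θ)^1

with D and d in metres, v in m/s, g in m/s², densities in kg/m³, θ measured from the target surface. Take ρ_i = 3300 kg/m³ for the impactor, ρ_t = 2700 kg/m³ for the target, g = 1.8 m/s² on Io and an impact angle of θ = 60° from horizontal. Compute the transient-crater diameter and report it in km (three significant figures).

D ≈ 27.5 km

In SI units: d = 2900 m, v = 12300 m/s.
(ρ_i/ρ_t)^0.35 = (3300/2700)^0.35 = 1.073
d^0.83 = 2900^0.83 = 747.8
v^0.4 = 12300^0.4 = 43.25
g^-0.2 = 1.8^-0.2 = 0.8891
(sin 60°)^1 = 0.8660^1 = 0.8660
D = 1.03 × 1.073 × 747.8 × 43.25 × 0.8891 × 0.8660 = 27522 m
   = 27.52 km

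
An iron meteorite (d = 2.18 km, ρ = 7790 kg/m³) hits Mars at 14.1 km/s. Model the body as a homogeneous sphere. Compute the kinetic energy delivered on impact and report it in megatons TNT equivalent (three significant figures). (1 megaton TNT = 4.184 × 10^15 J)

E ≈ 1.00 × 10^6 Mt TNT

d = 2180 m; v = 14100 m/s.
Mass m = (π/6) ρ d³ = (π/6) × 7790 × (2180)³ = 4.226 × 10^13 kg
E = ½ m v² = 0.5 × 4.226 × 10^13 × (14100)² = 4.201 × 10^21 J
   = 4.201 × 10^21 / 4.184×10^15 = 1.004 × 10^6 Mt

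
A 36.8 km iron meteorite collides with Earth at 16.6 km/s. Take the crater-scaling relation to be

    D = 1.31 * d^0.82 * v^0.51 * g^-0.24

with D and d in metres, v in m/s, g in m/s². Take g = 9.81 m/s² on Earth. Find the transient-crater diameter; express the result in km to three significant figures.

In SI units: d = 36800 m, v = 16600 m/s.
d^0.82 = 36800^0.82 = 5546
v^0.51 = 16600^0.51 = 142.0
g^-0.24 = 9.81^-0.24 = 0.5781
D = 1.31 × 5546 × 142.0 × 0.5781 = 5.964 × 10^5 m
   = 596.4 km

D ≈ 596 km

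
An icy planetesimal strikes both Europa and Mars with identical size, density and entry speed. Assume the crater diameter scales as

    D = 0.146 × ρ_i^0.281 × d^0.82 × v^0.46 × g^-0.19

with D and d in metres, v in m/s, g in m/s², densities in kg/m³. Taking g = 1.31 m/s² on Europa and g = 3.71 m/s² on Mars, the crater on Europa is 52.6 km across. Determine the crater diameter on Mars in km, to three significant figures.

D ≈ 43.2 km

All impactor-dependent factors cancel in the ratio, leaving D_Mars/D_Europa = (g_Mars/g_Europa)^-0.19.
(3.71/1.31)^-0.19 = 2.832^-0.19 = 0.8205
D_Mars = 0.8205 × 52.6 km = 43.2 km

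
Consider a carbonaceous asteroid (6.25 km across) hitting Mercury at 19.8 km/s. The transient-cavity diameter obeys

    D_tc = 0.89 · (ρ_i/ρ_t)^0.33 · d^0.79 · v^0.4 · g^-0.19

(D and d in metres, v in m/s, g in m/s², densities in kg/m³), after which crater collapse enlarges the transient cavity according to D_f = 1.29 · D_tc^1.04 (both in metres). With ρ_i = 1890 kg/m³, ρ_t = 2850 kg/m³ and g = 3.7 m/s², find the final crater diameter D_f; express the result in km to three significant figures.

D_f ≈ 61.7 km

In SI: d = 6250 m, v = 19800 m/s.
(ρ_i/ρ_t)^0.33 = (1890/2850)^0.33 = 0.8732
d^0.79 = 6250^0.79 = 997.1
v^0.4 = 19800^0.4 = 52.32
g^-0.19 = 3.7^-0.19 = 0.7799
D_tc = 0.89 × 0.8732 × 997.1 × 52.32 × 0.7799 = 31620 m
D_f = 1.29 × (31620)^1.04 = 61738 m
     = 61.74 km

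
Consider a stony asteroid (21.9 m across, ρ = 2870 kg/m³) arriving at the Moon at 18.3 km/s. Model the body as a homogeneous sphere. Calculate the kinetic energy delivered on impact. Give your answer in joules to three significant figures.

v = 18300 m/s.
Mass m = (π/6) ρ d³ = (π/6) × 2870 × (21.9)³ = 1.578 × 10^7 kg
E = ½ m v² = 0.5 × 1.578 × 10^7 × (18300)² = 2.642 × 10^15 J

E ≈ 2.64 × 10^15 J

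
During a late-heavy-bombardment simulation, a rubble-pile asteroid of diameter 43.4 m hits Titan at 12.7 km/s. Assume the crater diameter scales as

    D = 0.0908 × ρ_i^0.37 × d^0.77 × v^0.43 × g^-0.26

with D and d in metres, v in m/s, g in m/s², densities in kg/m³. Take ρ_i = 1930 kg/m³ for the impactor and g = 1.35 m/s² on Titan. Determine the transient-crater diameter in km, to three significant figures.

In SI units: v = 12700 m/s.
ρ_i^0.37 = 1930^0.37 = 16.43
d^0.77 = 43.4^0.77 = 18.23
v^0.43 = 12700^0.43 = 58.16
g^-0.26 = 1.35^-0.26 = 0.9249
D = 0.0908 × 16.43 × 18.23 × 58.16 × 0.9249 = 1463 m
   = 1.463 km

D ≈ 1.46 km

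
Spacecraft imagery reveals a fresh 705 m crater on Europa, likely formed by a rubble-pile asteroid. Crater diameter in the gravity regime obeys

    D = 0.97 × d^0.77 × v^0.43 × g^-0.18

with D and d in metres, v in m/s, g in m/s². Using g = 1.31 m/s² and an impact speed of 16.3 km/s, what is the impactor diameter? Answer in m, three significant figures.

d ≈ 24.6 m

Rearranging for d: d = [D / (0.97 · 16300^0.43 · 1.31^-0.18)]^(1/0.77).
16300^0.43 = 64.75
1.31^-0.18 = 0.9526
Denominator = 0.97 × 64.75 × 0.9526 = 59.83
D / 59.83 = 705 / 59.83 = 11.78
d = 11.78^(1/0.77) = 11.78^1.2987 = 24.61 m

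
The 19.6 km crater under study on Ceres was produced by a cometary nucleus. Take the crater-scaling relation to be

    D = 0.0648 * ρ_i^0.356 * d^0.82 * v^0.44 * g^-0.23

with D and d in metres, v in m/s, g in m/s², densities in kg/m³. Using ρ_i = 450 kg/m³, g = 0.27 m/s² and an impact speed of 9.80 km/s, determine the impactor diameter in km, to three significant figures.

d ≈ 1.70 km

Rearranging for d: d = [D / (0.0648 · 450^0.356 · 9800^0.44 · 0.27^-0.23)]^(1/0.82).
D = 19600 m.
450^0.356 = 8.801
9800^0.44 = 57.03
0.27^-0.23 = 1.351
Denominator = 0.0648 × 8.801 × 57.03 × 1.351 = 43.94
D / 43.94 = 19600 / 43.94 = 446.1
d = 446.1^(1/0.82) = 446.1^1.2195 = 1702 m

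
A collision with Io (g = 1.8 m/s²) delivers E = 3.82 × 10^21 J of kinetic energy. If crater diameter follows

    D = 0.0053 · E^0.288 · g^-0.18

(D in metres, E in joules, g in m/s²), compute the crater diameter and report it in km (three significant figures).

E^0.288 = (3.82 × 10^21)^0.288 = 1.643 × 10^6
g^-0.18 = 1.8^-0.18 = 0.8996
D = 0.0053 × 1.643 × 10^6 × 0.8996 = 7834 m
   = 7.834 km

D ≈ 7.83 km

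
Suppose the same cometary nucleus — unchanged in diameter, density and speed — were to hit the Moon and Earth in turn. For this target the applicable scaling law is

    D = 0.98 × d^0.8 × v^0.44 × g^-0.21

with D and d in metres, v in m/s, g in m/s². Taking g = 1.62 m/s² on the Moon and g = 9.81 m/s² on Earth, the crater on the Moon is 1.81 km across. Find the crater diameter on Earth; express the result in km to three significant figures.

D ≈ 1.24 km

All impactor-dependent factors cancel in the ratio, leaving D_Earth/D_Moon = (g_Earth/g_Moon)^-0.21.
(9.81/1.62)^-0.21 = 6.056^-0.21 = 0.6851
D_Earth = 0.6851 × 1.81 km = 1.24 km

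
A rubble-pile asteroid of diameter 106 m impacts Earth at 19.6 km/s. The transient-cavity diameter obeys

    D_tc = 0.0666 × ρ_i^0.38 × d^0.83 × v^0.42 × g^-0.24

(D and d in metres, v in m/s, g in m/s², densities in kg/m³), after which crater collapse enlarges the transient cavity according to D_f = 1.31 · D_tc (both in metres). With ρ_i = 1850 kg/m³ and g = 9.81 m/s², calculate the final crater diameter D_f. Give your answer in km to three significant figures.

v = 19600 m/s.
ρ_i^0.38 = 1850^0.38 = 17.44
d^0.83 = 106^0.83 = 47.97
v^0.42 = 19600^0.42 = 63.50
g^-0.24 = 9.81^-0.24 = 0.5781
D_tc = 0.0666 × 17.44 × 47.97 × 63.50 × 0.5781 = 2045 m
D_f = 1.31 × 2045 = 2679 m
     = 2.679 km

D_f ≈ 2.68 km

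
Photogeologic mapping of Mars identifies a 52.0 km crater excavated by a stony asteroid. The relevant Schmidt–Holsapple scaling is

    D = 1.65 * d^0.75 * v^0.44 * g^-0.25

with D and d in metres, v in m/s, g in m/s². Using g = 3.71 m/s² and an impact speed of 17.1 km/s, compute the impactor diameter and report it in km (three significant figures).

Rearranging for d: d = [D / (1.65 · 17100^0.44 · 3.71^-0.25)]^(1/0.75).
D = 52000 m.
17100^0.44 = 72.86
3.71^-0.25 = 0.7205
Denominator = 1.65 × 72.86 × 0.7205 = 86.62
D / 86.62 = 52000 / 86.62 = 600.3
d = 600.3^(1/0.75) = 600.3^1.3333 = 5063 m

d ≈ 5.06 km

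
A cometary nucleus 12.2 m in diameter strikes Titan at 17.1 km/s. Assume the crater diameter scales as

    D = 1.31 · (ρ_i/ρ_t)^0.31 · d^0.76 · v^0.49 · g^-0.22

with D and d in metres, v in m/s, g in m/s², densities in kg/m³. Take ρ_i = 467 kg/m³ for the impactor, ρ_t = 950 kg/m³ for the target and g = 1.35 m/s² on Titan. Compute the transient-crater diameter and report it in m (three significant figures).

D ≈ 781 m

In SI units: v = 17100 m/s.
(ρ_i/ρ_t)^0.31 = (467/950)^0.31 = 0.8024
d^0.76 = 12.2^0.76 = 6.693
v^0.49 = 17100^0.49 = 118.6
g^-0.22 = 1.35^-0.22 = 0.9361
D = 1.31 × 0.8024 × 6.693 × 118.6 × 0.9361 = 781.1 m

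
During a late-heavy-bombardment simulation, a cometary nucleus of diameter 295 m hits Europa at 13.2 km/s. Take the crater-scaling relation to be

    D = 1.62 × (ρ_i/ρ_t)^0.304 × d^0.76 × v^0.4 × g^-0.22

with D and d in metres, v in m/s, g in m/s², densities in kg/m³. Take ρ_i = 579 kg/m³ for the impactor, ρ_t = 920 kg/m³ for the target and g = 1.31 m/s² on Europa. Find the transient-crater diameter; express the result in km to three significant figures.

D ≈ 4.45 km

In SI units: v = 13200 m/s.
(ρ_i/ρ_t)^0.304 = (579/920)^0.304 = 0.8687
d^0.76 = 295^0.76 = 75.35
v^0.4 = 13200^0.4 = 44.49
g^-0.22 = 1.31^-0.22 = 0.9423
D = 1.62 × 0.8687 × 75.35 × 44.49 × 0.9423 = 4445 m
   = 4.445 km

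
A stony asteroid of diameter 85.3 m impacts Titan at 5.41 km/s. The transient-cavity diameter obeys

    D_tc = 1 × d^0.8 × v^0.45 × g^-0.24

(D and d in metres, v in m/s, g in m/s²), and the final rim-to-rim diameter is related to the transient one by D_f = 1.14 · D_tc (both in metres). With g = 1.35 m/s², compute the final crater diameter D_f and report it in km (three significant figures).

v = 5410 m/s.
d^0.8 = 85.3^0.8 = 35.06
v^0.45 = 5410^0.45 = 47.86
g^-0.24 = 1.35^-0.24 = 0.9305
D_tc = 1 × 35.06 × 47.86 × 0.9305 = 1561 m
D_f = 1.14 × 1561 = 1780 m
     = 1.780 km

D_f ≈ 1.78 km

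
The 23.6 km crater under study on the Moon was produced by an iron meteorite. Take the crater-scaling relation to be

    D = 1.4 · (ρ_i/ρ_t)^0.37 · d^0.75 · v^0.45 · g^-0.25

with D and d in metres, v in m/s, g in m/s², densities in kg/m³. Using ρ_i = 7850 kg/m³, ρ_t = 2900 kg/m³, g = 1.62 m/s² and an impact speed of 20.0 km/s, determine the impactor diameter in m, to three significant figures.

d ≈ 816 m

Rearranging for d: d = [D / (1.4 · (7850/2900)^0.37 · 20000^0.45 · 1.62^-0.25)]^(1/0.75).
D = 23600 m.
(7850/2900)^0.37 = 1.445
20000^0.45 = 86.19
1.62^-0.25 = 0.8864
Denominator = 1.4 × 1.445 × 86.19 × 0.8864 = 154.6
D / 154.6 = 23600 / 154.6 = 152.7
d = 152.7^(1/0.75) = 152.7^1.3333 = 816.0 m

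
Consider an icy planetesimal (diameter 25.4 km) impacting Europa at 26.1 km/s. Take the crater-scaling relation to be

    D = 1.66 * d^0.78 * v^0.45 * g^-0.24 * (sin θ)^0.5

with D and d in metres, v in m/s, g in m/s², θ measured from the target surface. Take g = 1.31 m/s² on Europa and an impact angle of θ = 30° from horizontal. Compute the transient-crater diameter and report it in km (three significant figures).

In SI units: d = 25400 m, v = 26100 m/s.
d^0.78 = 25400^0.78 = 2728
v^0.45 = 26100^0.45 = 97.16
g^-0.24 = 1.31^-0.24 = 0.9372
(sin 30°)^0.5 = 0.5000^0.5 = 0.7071
D = 1.66 × 2728 × 97.16 × 0.9372 × 0.7071 = 2.916 × 10^5 m
   = 291.6 km

D ≈ 292 km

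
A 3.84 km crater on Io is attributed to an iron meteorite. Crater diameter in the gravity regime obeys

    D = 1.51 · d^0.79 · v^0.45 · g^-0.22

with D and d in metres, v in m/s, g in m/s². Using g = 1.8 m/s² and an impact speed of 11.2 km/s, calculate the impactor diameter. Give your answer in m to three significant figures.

d ≈ 119 m

Rearranging for d: d = [D / (1.51 · 11200^0.45 · 1.8^-0.22)]^(1/0.79).
D = 3840 m.
11200^0.45 = 66.40
1.8^-0.22 = 0.8787
Denominator = 1.51 × 66.40 × 0.8787 = 88.10
D / 88.10 = 3840 / 88.10 = 43.59
d = 43.59^(1/0.79) = 43.59^1.2658 = 118.9 m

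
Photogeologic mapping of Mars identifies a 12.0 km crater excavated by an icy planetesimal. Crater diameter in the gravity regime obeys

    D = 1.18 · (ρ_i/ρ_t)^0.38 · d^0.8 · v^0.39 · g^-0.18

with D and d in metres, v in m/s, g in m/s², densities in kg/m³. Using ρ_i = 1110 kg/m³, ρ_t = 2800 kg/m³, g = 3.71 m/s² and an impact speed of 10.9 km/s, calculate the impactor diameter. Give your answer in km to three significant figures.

d ≈ 2.29 km

Rearranging for d: d = [D / (1.18 · (1110/2800)^0.38 · 10900^0.39 · 3.71^-0.18)]^(1/0.8).
D = 12000 m.
(1110/2800)^0.38 = 0.7036
10900^0.39 = 37.55
3.71^-0.18 = 0.7898
Denominator = 1.18 × 0.7036 × 37.55 × 0.7898 = 24.62
D / 24.62 = 12000 / 24.62 = 487.4
d = 487.4^(1/0.8) = 487.4^1.25 = 2290 m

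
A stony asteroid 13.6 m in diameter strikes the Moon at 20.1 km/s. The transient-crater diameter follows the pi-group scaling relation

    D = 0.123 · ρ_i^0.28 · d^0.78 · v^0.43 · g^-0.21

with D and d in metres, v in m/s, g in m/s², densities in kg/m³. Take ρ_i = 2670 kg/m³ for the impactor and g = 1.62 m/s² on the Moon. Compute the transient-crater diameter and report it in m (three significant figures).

In SI units: v = 20100 m/s.
ρ_i^0.28 = 2670^0.28 = 9.108
d^0.78 = 13.6^0.78 = 7.659
v^0.43 = 20100^0.43 = 70.86
g^-0.21 = 1.62^-0.21 = 0.9037
D = 0.123 × 9.108 × 7.659 × 70.86 × 0.9037 = 549.4 m

D ≈ 549 m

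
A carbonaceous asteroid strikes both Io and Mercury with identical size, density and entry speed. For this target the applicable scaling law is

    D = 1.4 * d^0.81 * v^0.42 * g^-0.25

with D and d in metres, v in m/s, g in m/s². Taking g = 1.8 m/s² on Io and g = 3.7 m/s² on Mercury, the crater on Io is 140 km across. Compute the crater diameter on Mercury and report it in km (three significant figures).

All impactor-dependent factors cancel in the ratio, leaving D_Mercury/D_Io = (g_Mercury/g_Io)^-0.25.
(3.7/1.8)^-0.25 = 2.056^-0.25 = 0.8351
D_Mercury = 0.8351 × 140 km = 117 km

D ≈ 117 km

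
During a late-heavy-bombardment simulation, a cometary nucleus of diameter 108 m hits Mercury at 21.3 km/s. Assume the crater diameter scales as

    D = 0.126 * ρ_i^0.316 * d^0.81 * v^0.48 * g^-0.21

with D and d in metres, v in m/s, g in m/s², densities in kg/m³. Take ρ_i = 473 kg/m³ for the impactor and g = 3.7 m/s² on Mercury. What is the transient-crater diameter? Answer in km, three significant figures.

D ≈ 3.56 km

In SI units: v = 21300 m/s.
ρ_i^0.316 = 473^0.316 = 7.003
d^0.81 = 108^0.81 = 44.37
v^0.48 = 21300^0.48 = 119.6
g^-0.21 = 3.7^-0.21 = 0.7598
D = 0.126 × 7.003 × 44.37 × 119.6 × 0.7598 = 3558 m
   = 3.558 km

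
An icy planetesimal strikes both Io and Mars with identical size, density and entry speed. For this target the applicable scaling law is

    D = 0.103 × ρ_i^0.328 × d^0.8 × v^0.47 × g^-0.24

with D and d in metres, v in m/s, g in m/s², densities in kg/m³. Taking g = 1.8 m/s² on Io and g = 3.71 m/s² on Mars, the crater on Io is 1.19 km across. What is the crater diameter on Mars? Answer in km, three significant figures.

D ≈ 1.00 km

All impactor-dependent factors cancel in the ratio, leaving D_Mars/D_Io = (g_Mars/g_Io)^-0.24.
(3.71/1.8)^-0.24 = 2.061^-0.24 = 0.8407
D_Mars = 0.8407 × 1.19 km = 1.00 km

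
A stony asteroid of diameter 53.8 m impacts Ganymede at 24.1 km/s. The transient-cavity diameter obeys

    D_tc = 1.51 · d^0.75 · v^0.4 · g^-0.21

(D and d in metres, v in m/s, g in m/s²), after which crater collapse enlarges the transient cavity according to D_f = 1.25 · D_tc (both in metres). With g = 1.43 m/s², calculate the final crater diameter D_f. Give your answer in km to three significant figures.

D_f ≈ 1.97 km

v = 24100 m/s.
d^0.75 = 53.8^0.75 = 19.86
v^0.4 = 24100^0.4 = 56.60
g^-0.21 = 1.43^-0.21 = 0.9276
D_tc = 1.51 × 19.86 × 56.60 × 0.9276 = 1574 m
D_f = 1.25 × 1574 = 1968 m
     = 1.968 km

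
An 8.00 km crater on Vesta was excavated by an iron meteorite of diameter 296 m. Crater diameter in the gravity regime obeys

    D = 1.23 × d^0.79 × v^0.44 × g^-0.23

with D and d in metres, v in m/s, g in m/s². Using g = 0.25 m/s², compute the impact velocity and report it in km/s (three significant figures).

Rearranging for v: v = [D / (1.23 · 296^0.79 · 0.25^-0.23)]^(1/0.44).
D = 8000 m.
296^0.79 = 89.60
0.25^-0.23 = 1.376
Denominator = 1.23 × 89.60 × 1.376 = 151.6
D / 151.6 = 8000 / 151.6 = 52.77
v = 52.77^(1/0.44) = 52.77^2.2727 = 8212 m/s

v ≈ 8.21 km/s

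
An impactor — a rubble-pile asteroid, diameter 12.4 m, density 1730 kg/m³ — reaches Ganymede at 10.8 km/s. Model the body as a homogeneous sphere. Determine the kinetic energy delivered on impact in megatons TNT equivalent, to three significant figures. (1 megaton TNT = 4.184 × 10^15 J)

E ≈ 0.0241 Mt TNT

v = 10800 m/s.
Mass m = (π/6) ρ d³ = (π/6) × 1730 × (12.4)³ = 1.727 × 10^6 kg
E = ½ m v² = 0.5 × 1.727 × 10^6 × (10800)² = 1.007 × 10^14 J
   = 1.007 × 10^14 / 4.184×10^15 = 0.02407 Mt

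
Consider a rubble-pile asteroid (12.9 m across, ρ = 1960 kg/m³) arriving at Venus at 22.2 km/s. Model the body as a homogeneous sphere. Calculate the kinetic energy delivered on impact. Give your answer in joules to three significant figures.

v = 22200 m/s.
Mass m = (π/6) ρ d³ = (π/6) × 1960 × (12.9)³ = 2.203 × 10^6 kg
E = ½ m v² = 0.5 × 2.203 × 10^6 × (22200)² = 5.429 × 10^14 J

E ≈ 5.43 × 10^14 J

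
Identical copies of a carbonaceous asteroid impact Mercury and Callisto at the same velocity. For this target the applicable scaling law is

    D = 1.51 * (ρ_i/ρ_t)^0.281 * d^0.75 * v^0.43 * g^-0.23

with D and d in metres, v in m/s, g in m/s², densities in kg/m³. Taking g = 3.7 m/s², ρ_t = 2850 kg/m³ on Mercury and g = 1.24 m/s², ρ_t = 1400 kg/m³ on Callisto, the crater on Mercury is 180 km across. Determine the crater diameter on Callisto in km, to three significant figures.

D ≈ 283 km

The impactor-only factors (d, v, ρ_i) cancel in the ratio, leaving D_Callisto/D_Mercury = (g_Callisto/g_Mercury)^-0.23 · (ρ_t,Mercury/ρ_t,Callisto)^0.281.
(1.24/3.7)^-0.23 = 0.3351^-0.23 = 1.286
(2850/1400)^0.281 = 2.036^0.281 = 1.221
Ratio = 1.286 × 1.221 = 1.570
D_Callisto = 1.570 × 180 km = 283 km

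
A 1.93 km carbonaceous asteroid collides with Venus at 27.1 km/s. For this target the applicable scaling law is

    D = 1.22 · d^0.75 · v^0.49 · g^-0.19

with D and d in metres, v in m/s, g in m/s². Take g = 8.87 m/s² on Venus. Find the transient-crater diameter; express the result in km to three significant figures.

D ≈ 34.9 km

In SI units: d = 1930 m, v = 27100 m/s.
d^0.75 = 1930^0.75 = 291.2
v^0.49 = 27100^0.49 = 148.6
g^-0.19 = 8.87^-0.19 = 0.6605
D = 1.22 × 291.2 × 148.6 × 0.6605 = 34869 m
   = 34.87 km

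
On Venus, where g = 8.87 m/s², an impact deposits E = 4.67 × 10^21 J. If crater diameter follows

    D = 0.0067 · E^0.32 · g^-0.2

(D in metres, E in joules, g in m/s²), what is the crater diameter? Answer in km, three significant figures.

D ≈ 37.2 km

E^0.32 = (4.67 × 10^21)^0.32 = 8.594 × 10^6
g^-0.2 = 8.87^-0.2 = 0.6463
D = 0.0067 × 8.594 × 10^6 × 0.6463 = 37214 m
   = 37.21 km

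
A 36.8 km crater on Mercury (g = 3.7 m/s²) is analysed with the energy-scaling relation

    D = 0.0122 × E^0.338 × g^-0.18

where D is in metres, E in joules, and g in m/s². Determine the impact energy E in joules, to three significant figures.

Rearranging: E = [D / (0.0122 · g^-0.18)]^(1/0.338).
D = 36800 m.
g^-0.18 = 3.7^-0.18 = 0.7902
D / (0.0122 × 0.7902) = 36800 / (9.640 × 10^-3) = 3.817 × 10^6
E = (3.817 × 10^6)^2.9586 = 2.969 × 10^19 J

E ≈ 2.97 × 10^19 J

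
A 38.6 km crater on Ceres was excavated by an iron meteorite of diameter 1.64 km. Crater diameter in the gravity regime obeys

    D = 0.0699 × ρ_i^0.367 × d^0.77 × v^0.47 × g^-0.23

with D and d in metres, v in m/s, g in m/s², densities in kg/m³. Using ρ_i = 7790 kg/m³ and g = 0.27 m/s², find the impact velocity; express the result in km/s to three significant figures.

Rearranging for v: v = [D / (0.0699 · 7790^0.367 · 1640^0.77 · 0.27^-0.23)]^(1/0.47).
D = 38600 m.
7790^0.367 = 26.80
1640^0.77 = 298.8
0.27^-0.23 = 1.351
Denominator = 0.0699 × 26.80 × 298.8 × 1.351 = 756.2
D / 756.2 = 38600 / 756.2 = 51.04
v = 51.04^(1/0.47) = 51.04^2.1277 = 4304 m/s

v ≈ 4.30 km/s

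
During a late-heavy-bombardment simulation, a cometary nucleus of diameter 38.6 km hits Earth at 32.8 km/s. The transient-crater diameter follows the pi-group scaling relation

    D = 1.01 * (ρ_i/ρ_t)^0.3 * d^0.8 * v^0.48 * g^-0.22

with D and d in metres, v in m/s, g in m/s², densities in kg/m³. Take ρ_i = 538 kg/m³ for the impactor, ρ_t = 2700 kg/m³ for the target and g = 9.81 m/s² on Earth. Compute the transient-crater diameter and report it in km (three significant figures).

D ≈ 259 km

In SI units: d = 38600 m, v = 32800 m/s.
(ρ_i/ρ_t)^0.3 = (538/2700)^0.3 = 0.6163
d^0.8 = 38600^0.8 = 4669
v^0.48 = 32800^0.48 = 147.1
g^-0.22 = 9.81^-0.22 = 0.6051
D = 1.01 × 0.6163 × 4669 × 147.1 × 0.6051 = 2.587 × 10^5 m
   = 258.7 km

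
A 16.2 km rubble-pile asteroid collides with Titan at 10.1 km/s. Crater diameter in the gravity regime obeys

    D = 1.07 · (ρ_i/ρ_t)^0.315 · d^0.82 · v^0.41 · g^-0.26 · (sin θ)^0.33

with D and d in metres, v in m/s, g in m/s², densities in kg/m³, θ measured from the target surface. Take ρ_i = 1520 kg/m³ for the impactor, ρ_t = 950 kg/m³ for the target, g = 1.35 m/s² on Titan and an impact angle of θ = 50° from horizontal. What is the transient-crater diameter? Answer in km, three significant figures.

In SI units: d = 16200 m, v = 10100 m/s.
(ρ_i/ρ_t)^0.315 = (1520/950)^0.315 = 1.160
d^0.82 = 16200^0.82 = 2830
v^0.41 = 10100^0.41 = 43.83
g^-0.26 = 1.35^-0.26 = 0.9249
(sin 50°)^0.33 = 0.7660^0.33 = 0.9158
D = 1.07 × 1.160 × 2830 × 43.83 × 0.9249 × 0.9158 = 1.304 × 10^5 m
   = 130.4 km

D ≈ 130 km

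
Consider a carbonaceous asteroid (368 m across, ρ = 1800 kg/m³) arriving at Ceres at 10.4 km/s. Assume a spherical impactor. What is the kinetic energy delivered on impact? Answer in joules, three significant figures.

v = 10400 m/s.
Mass m = (π/6) ρ d³ = (π/6) × 1800 × (368)³ = 4.697 × 10^10 kg
E = ½ m v² = 0.5 × 4.697 × 10^10 × (10400)² = 2.540 × 10^18 J

E ≈ 2.54 × 10^18 J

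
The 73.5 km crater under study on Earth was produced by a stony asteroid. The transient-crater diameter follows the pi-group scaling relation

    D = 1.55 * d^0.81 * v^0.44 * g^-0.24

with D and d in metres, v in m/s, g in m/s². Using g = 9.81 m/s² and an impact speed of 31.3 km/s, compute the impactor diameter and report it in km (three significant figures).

Rearranging for d: d = [D / (1.55 · 31300^0.44 · 9.81^-0.24)]^(1/0.81).
D = 73500 m.
31300^0.44 = 95.07
9.81^-0.24 = 0.5781
Denominator = 1.55 × 95.07 × 0.5781 = 85.19
D / 85.19 = 73500 / 85.19 = 862.8
d = 862.8^(1/0.81) = 862.8^1.2346 = 4214 m

d ≈ 4.21 km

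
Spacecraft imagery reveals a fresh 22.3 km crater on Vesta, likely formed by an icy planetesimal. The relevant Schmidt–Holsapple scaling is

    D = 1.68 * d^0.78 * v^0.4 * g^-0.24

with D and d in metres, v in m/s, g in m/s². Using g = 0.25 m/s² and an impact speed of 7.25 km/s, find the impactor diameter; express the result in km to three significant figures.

d ≈ 1.32 km

Rearranging for d: d = [D / (1.68 · 7250^0.4 · 0.25^-0.24)]^(1/0.78).
D = 22300 m.
7250^0.4 = 35.01
0.25^-0.24 = 1.395
Denominator = 1.68 × 35.01 × 1.395 = 82.05
D / 82.05 = 22300 / 82.05 = 271.8
d = 271.8^(1/0.78) = 271.8^1.2821 = 1321 m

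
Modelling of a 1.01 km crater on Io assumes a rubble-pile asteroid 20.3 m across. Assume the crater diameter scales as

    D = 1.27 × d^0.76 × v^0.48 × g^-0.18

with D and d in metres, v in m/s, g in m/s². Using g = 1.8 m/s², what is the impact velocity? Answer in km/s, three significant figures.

Rearranging for v: v = [D / (1.27 · 20.3^0.76 · 1.8^-0.18)]^(1/0.48).
D = 1010 m.
20.3^0.76 = 9.856
1.8^-0.18 = 0.8996
Denominator = 1.27 × 9.856 × 0.8996 = 11.26
D / 11.26 = 1010 / 11.26 = 89.70
v = 89.70^(1/0.48) = 89.70^2.0833 = 11702 m/s

v ≈ 11.7 km/s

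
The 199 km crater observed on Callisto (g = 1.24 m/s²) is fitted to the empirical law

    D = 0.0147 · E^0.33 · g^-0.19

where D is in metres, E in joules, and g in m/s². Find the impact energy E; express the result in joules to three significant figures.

E ≈ 4.62 × 10^21 J

Rearranging: E = [D / (0.0147 · g^-0.19)]^(1/0.33).
D = 199000 m.
g^-0.19 = 1.24^-0.19 = 0.9600
D / (0.0147 × 0.9600) = 199000 / (0.01411) = 1.410 × 10^7
E = (1.410 × 10^7)^3.0303 = 4.616 × 10^21 J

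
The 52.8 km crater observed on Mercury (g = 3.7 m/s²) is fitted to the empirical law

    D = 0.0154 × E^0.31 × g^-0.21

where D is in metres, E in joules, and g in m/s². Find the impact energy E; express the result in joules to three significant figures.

Rearranging: E = [D / (0.0154 · g^-0.21)]^(1/0.31).
D = 52800 m.
g^-0.21 = 3.7^-0.21 = 0.7598
D / (0.0154 × 0.7598) = 52800 / (0.01170) = 4.513 × 10^6
E = (4.513 × 10^6)^3.2258 = 2.924 × 10^21 J

E ≈ 2.92 × 10^21 J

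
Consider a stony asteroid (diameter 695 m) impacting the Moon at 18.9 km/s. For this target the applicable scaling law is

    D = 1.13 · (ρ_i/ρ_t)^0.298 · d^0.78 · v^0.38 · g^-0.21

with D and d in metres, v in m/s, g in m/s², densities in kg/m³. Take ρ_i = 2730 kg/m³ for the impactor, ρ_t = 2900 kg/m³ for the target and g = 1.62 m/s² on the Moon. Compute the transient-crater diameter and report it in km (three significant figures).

In SI units: v = 18900 m/s.
(ρ_i/ρ_t)^0.298 = (2730/2900)^0.298 = 0.9822
d^0.78 = 695^0.78 = 164.7
v^0.38 = 18900^0.38 = 42.18
g^-0.21 = 1.62^-0.21 = 0.9037
D = 1.13 × 0.9822 × 164.7 × 42.18 × 0.9037 = 6968 m
   = 6.968 km

D ≈ 6.97 km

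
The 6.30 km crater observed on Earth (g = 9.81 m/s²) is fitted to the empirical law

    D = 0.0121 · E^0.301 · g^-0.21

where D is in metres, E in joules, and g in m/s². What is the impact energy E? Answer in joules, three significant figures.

E ≈ 4.83 × 10^19 J

Rearranging: E = [D / (0.0121 · g^-0.21)]^(1/0.301).
D = 6300 m.
g^-0.21 = 9.81^-0.21 = 0.6191
D / (0.0121 × 0.6191) = 6300 / (7.491 × 10^-3) = 8.410 × 10^5
E = (8.410 × 10^5)^3.3223 = 4.830 × 10^19 J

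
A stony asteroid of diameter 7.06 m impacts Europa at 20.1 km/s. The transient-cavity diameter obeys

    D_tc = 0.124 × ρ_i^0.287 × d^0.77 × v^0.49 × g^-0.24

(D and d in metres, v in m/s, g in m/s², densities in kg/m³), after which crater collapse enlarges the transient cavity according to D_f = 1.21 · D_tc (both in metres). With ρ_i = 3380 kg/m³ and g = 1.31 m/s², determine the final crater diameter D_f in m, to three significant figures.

v = 20100 m/s.
ρ_i^0.287 = 3380^0.287 = 10.30
d^0.77 = 7.06^0.77 = 4.504
v^0.49 = 20100^0.49 = 128.4
g^-0.24 = 1.31^-0.24 = 0.9372
D_tc = 0.124 × 10.30 × 4.504 × 128.4 × 0.9372 = 692.2 m
D_f = 1.21 × 692.2 = 837.6 m

D_f ≈ 838 m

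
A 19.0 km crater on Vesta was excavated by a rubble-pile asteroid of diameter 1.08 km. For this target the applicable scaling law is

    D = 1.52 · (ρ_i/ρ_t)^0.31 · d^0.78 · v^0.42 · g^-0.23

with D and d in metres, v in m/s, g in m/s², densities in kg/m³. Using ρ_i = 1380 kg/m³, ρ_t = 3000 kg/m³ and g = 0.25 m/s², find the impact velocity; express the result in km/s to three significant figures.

Rearranging for v: v = [D / (1.52 · (1380/3000)^0.31 · 1080^0.78 · 0.25^-0.23)]^(1/0.42).
D = 19000 m.
(1380/3000)^0.31 = 0.7861
1080^0.78 = 232.3
0.25^-0.23 = 1.376
Denominator = 1.52 × 0.7861 × 232.3 × 1.376 = 381.9
D / 381.9 = 19000 / 381.9 = 49.75
v = 49.75^(1/0.42) = 49.75^2.381 = 10966 m/s

v ≈ 11.0 km/s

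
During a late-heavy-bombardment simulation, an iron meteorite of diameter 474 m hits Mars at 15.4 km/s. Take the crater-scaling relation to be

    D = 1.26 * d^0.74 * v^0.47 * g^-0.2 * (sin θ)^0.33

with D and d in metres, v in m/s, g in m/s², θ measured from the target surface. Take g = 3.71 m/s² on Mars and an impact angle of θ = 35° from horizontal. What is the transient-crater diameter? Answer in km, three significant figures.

In SI units: v = 15400 m/s.
d^0.74 = 474^0.74 = 95.52
v^0.47 = 15400^0.47 = 92.93
g^-0.2 = 3.71^-0.2 = 0.7694
(sin 35°)^0.33 = 0.5736^0.33 = 0.8324
D = 1.26 × 95.52 × 92.93 × 0.7694 × 0.8324 = 7163 m
   = 7.163 km

D ≈ 7.16 km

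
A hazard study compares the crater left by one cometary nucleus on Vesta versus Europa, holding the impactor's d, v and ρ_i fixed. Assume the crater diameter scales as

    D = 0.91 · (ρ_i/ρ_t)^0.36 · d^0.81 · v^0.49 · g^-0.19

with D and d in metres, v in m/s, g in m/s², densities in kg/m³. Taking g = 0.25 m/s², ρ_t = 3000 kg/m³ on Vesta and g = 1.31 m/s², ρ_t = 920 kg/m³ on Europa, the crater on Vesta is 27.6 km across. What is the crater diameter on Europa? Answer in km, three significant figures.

D ≈ 30.8 km

The impactor-only factors (d, v, ρ_i) cancel in the ratio, leaving D_Europa/D_Vesta = (g_Europa/g_Vesta)^-0.19 · (ρ_t,Vesta/ρ_t,Europa)^0.36.
(1.31/0.25)^-0.19 = 5.240^-0.19 = 0.7300
(3000/920)^0.36 = 3.261^0.36 = 1.530
Ratio = 0.7300 × 1.530 = 1.117
D_Europa = 1.117 × 27.6 km = 30.8 km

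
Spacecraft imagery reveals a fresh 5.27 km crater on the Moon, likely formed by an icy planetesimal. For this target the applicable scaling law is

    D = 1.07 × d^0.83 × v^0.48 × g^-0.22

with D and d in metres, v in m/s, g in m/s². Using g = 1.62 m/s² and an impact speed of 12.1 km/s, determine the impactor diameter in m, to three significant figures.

d ≈ 139 m

Rearranging for d: d = [D / (1.07 · 12100^0.48 · 1.62^-0.22)]^(1/0.83).
D = 5270 m.
12100^0.48 = 91.15
1.62^-0.22 = 0.8993
Denominator = 1.07 × 91.15 × 0.8993 = 87.71
D / 87.71 = 5270 / 87.71 = 60.08
d = 60.08^(1/0.83) = 60.08^1.2048 = 139.0 m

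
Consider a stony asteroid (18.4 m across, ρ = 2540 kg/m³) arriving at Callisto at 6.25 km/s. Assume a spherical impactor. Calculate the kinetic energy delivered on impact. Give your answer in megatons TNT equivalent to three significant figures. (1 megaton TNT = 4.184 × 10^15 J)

E ≈ 0.0387 Mt TNT

v = 6250 m/s.
Mass m = (π/6) ρ d³ = (π/6) × 2540 × (18.4)³ = 8.285 × 10^6 kg
E = ½ m v² = 0.5 × 8.285 × 10^6 × (6250)² = 1.618 × 10^14 J
   = 1.618 × 10^14 / 4.184×10^15 = 0.03867 Mt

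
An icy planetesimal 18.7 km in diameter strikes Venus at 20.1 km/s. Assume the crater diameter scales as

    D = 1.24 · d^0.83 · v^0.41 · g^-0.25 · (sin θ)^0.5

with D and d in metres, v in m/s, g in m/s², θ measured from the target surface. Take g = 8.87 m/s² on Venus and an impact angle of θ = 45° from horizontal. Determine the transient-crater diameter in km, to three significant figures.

D ≈ 123 km

In SI units: d = 18700 m, v = 20100 m/s.
d^0.83 = 18700^0.83 = 3513
v^0.41 = 20100^0.41 = 58.12
g^-0.25 = 8.87^-0.25 = 0.5795
(sin 45°)^0.5 = 0.7071^0.5 = 0.8409
D = 1.24 × 3513 × 58.12 × 0.5795 × 0.8409 = 1.234 × 10^5 m
   = 123.4 km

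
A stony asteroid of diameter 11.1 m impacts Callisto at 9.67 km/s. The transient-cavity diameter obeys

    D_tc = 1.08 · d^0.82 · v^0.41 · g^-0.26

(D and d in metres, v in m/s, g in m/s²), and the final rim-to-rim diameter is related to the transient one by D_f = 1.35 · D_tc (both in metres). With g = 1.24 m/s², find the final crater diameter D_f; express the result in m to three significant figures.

D_f ≈ 427 m

v = 9670 m/s.
d^0.82 = 11.1^0.82 = 7.197
v^0.41 = 9670^0.41 = 43.06
g^-0.26 = 1.24^-0.26 = 0.9456
D_tc = 1.08 × 7.197 × 43.06 × 0.9456 = 316.5 m
D_f = 1.35 × 316.5 = 427.3 m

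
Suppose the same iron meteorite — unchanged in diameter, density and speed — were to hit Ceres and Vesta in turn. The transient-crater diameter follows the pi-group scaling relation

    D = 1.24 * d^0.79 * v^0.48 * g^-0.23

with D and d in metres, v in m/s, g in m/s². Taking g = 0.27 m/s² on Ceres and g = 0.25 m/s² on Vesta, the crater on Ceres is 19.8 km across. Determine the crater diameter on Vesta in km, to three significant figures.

All impactor-dependent factors cancel in the ratio, leaving D_Vesta/D_Ceres = (g_Vesta/g_Ceres)^-0.23.
(0.25/0.27)^-0.23 = 0.9259^-0.23 = 1.018
D_Vesta = 1.018 × 19.8 km = 20.2 km

D ≈ 20.2 km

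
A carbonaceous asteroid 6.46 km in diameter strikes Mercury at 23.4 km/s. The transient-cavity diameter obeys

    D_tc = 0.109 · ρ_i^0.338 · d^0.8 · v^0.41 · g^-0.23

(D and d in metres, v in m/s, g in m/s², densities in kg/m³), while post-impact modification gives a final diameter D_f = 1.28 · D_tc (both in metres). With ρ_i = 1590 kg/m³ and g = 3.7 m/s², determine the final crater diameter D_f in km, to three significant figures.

D_f ≈ 86.2 km

In SI: d = 6460 m, v = 23400 m/s.
ρ_i^0.338 = 1590^0.338 = 12.08
d^0.8 = 6460^0.8 = 1117
v^0.41 = 23400^0.41 = 61.86
g^-0.23 = 3.7^-0.23 = 0.7401
D_tc = 0.109 × 12.08 × 1117 × 61.86 × 0.7401 = 67340 m
D_f = 1.28 × 67340 = 86195 m
     = 86.20 km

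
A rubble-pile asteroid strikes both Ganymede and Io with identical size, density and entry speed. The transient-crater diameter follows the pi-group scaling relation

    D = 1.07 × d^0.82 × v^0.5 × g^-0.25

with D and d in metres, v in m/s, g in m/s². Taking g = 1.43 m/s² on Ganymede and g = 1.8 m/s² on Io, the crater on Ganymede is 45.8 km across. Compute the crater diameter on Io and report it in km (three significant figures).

All impactor-dependent factors cancel in the ratio, leaving D_Io/D_Ganymede = (g_Io/g_Ganymede)^-0.25.
(1.8/1.43)^-0.25 = 1.259^-0.25 = 0.9440
D_Io = 0.9440 × 45.8 km = 43.2 km

D ≈ 43.2 km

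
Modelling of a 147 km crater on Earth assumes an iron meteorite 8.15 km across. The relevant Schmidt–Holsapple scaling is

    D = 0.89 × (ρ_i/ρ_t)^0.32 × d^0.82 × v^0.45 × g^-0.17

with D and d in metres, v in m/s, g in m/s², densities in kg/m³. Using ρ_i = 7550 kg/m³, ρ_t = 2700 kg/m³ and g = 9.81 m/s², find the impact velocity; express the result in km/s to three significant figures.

v ≈ 33.5 km/s

Rearranging for v: v = [D / (0.89 · (7550/2700)^0.32 · 8150^0.82 · 9.81^-0.17)]^(1/0.45).
D = 147000 m.
(7550/2700)^0.32 = 1.390
8150^0.82 = 1611
9.81^-0.17 = 0.6783
Denominator = 0.89 × 1.390 × 1611 × 0.6783 = 1352
D / 1352 = 147000 / 1352 = 108.7
v = 108.7^(1/0.45) = 108.7^2.2222 = 33490 m/s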